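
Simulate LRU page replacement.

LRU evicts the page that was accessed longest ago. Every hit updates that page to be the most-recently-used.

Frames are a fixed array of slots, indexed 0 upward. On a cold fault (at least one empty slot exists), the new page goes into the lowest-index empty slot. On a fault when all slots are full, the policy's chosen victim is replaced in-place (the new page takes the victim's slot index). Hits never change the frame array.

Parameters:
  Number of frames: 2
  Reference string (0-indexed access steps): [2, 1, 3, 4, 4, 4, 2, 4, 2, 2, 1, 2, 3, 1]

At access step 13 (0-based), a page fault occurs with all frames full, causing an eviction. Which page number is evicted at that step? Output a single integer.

Answer: 2

Derivation:
Step 0: ref 2 -> FAULT, frames=[2,-]
Step 1: ref 1 -> FAULT, frames=[2,1]
Step 2: ref 3 -> FAULT, evict 2, frames=[3,1]
Step 3: ref 4 -> FAULT, evict 1, frames=[3,4]
Step 4: ref 4 -> HIT, frames=[3,4]
Step 5: ref 4 -> HIT, frames=[3,4]
Step 6: ref 2 -> FAULT, evict 3, frames=[2,4]
Step 7: ref 4 -> HIT, frames=[2,4]
Step 8: ref 2 -> HIT, frames=[2,4]
Step 9: ref 2 -> HIT, frames=[2,4]
Step 10: ref 1 -> FAULT, evict 4, frames=[2,1]
Step 11: ref 2 -> HIT, frames=[2,1]
Step 12: ref 3 -> FAULT, evict 1, frames=[2,3]
Step 13: ref 1 -> FAULT, evict 2, frames=[1,3]
At step 13: evicted page 2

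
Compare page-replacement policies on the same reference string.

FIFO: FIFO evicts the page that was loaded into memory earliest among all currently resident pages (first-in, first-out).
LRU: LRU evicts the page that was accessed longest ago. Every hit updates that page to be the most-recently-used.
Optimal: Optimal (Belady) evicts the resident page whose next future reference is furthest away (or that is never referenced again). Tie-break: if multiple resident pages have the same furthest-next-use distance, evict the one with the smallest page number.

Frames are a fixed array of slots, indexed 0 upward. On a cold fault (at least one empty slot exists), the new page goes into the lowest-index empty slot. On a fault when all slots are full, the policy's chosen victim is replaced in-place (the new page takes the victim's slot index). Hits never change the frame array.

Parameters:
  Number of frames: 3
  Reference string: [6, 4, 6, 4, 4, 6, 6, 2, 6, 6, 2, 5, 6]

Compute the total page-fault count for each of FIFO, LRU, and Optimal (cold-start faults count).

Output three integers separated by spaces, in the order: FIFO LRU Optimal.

--- FIFO ---
  step 0: ref 6 -> FAULT, frames=[6,-,-] (faults so far: 1)
  step 1: ref 4 -> FAULT, frames=[6,4,-] (faults so far: 2)
  step 2: ref 6 -> HIT, frames=[6,4,-] (faults so far: 2)
  step 3: ref 4 -> HIT, frames=[6,4,-] (faults so far: 2)
  step 4: ref 4 -> HIT, frames=[6,4,-] (faults so far: 2)
  step 5: ref 6 -> HIT, frames=[6,4,-] (faults so far: 2)
  step 6: ref 6 -> HIT, frames=[6,4,-] (faults so far: 2)
  step 7: ref 2 -> FAULT, frames=[6,4,2] (faults so far: 3)
  step 8: ref 6 -> HIT, frames=[6,4,2] (faults so far: 3)
  step 9: ref 6 -> HIT, frames=[6,4,2] (faults so far: 3)
  step 10: ref 2 -> HIT, frames=[6,4,2] (faults so far: 3)
  step 11: ref 5 -> FAULT, evict 6, frames=[5,4,2] (faults so far: 4)
  step 12: ref 6 -> FAULT, evict 4, frames=[5,6,2] (faults so far: 5)
  FIFO total faults: 5
--- LRU ---
  step 0: ref 6 -> FAULT, frames=[6,-,-] (faults so far: 1)
  step 1: ref 4 -> FAULT, frames=[6,4,-] (faults so far: 2)
  step 2: ref 6 -> HIT, frames=[6,4,-] (faults so far: 2)
  step 3: ref 4 -> HIT, frames=[6,4,-] (faults so far: 2)
  step 4: ref 4 -> HIT, frames=[6,4,-] (faults so far: 2)
  step 5: ref 6 -> HIT, frames=[6,4,-] (faults so far: 2)
  step 6: ref 6 -> HIT, frames=[6,4,-] (faults so far: 2)
  step 7: ref 2 -> FAULT, frames=[6,4,2] (faults so far: 3)
  step 8: ref 6 -> HIT, frames=[6,4,2] (faults so far: 3)
  step 9: ref 6 -> HIT, frames=[6,4,2] (faults so far: 3)
  step 10: ref 2 -> HIT, frames=[6,4,2] (faults so far: 3)
  step 11: ref 5 -> FAULT, evict 4, frames=[6,5,2] (faults so far: 4)
  step 12: ref 6 -> HIT, frames=[6,5,2] (faults so far: 4)
  LRU total faults: 4
--- Optimal ---
  step 0: ref 6 -> FAULT, frames=[6,-,-] (faults so far: 1)
  step 1: ref 4 -> FAULT, frames=[6,4,-] (faults so far: 2)
  step 2: ref 6 -> HIT, frames=[6,4,-] (faults so far: 2)
  step 3: ref 4 -> HIT, frames=[6,4,-] (faults so far: 2)
  step 4: ref 4 -> HIT, frames=[6,4,-] (faults so far: 2)
  step 5: ref 6 -> HIT, frames=[6,4,-] (faults so far: 2)
  step 6: ref 6 -> HIT, frames=[6,4,-] (faults so far: 2)
  step 7: ref 2 -> FAULT, frames=[6,4,2] (faults so far: 3)
  step 8: ref 6 -> HIT, frames=[6,4,2] (faults so far: 3)
  step 9: ref 6 -> HIT, frames=[6,4,2] (faults so far: 3)
  step 10: ref 2 -> HIT, frames=[6,4,2] (faults so far: 3)
  step 11: ref 5 -> FAULT, evict 2, frames=[6,4,5] (faults so far: 4)
  step 12: ref 6 -> HIT, frames=[6,4,5] (faults so far: 4)
  Optimal total faults: 4

Answer: 5 4 4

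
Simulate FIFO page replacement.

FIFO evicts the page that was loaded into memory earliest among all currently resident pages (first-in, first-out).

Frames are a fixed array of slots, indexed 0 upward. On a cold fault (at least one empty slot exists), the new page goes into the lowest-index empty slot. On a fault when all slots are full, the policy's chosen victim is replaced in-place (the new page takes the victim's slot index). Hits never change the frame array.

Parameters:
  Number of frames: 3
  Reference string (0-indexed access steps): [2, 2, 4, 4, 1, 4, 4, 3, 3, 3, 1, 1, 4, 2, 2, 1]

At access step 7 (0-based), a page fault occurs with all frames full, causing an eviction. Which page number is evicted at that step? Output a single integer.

Step 0: ref 2 -> FAULT, frames=[2,-,-]
Step 1: ref 2 -> HIT, frames=[2,-,-]
Step 2: ref 4 -> FAULT, frames=[2,4,-]
Step 3: ref 4 -> HIT, frames=[2,4,-]
Step 4: ref 1 -> FAULT, frames=[2,4,1]
Step 5: ref 4 -> HIT, frames=[2,4,1]
Step 6: ref 4 -> HIT, frames=[2,4,1]
Step 7: ref 3 -> FAULT, evict 2, frames=[3,4,1]
At step 7: evicted page 2

Answer: 2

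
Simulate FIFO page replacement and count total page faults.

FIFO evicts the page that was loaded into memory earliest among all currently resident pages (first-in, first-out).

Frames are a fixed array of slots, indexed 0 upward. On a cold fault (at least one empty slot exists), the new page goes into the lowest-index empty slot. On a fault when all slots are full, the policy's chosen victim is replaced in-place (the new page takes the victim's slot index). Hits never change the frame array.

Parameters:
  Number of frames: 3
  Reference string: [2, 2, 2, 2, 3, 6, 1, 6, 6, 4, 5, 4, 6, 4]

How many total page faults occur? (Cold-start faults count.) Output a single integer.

Answer: 7

Derivation:
Step 0: ref 2 → FAULT, frames=[2,-,-]
Step 1: ref 2 → HIT, frames=[2,-,-]
Step 2: ref 2 → HIT, frames=[2,-,-]
Step 3: ref 2 → HIT, frames=[2,-,-]
Step 4: ref 3 → FAULT, frames=[2,3,-]
Step 5: ref 6 → FAULT, frames=[2,3,6]
Step 6: ref 1 → FAULT (evict 2), frames=[1,3,6]
Step 7: ref 6 → HIT, frames=[1,3,6]
Step 8: ref 6 → HIT, frames=[1,3,6]
Step 9: ref 4 → FAULT (evict 3), frames=[1,4,6]
Step 10: ref 5 → FAULT (evict 6), frames=[1,4,5]
Step 11: ref 4 → HIT, frames=[1,4,5]
Step 12: ref 6 → FAULT (evict 1), frames=[6,4,5]
Step 13: ref 4 → HIT, frames=[6,4,5]
Total faults: 7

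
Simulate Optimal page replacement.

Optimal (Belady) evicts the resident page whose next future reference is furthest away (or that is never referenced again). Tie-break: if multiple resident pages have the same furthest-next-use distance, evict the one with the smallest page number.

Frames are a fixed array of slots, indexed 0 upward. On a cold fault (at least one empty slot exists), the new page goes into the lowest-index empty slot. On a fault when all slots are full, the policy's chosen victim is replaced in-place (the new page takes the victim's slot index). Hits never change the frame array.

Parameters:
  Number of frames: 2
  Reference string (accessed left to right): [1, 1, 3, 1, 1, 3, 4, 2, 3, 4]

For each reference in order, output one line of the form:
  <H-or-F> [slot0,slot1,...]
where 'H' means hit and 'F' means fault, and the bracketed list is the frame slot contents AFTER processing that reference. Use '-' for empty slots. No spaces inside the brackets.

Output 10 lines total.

F [1,-]
H [1,-]
F [1,3]
H [1,3]
H [1,3]
H [1,3]
F [4,3]
F [2,3]
H [2,3]
F [4,3]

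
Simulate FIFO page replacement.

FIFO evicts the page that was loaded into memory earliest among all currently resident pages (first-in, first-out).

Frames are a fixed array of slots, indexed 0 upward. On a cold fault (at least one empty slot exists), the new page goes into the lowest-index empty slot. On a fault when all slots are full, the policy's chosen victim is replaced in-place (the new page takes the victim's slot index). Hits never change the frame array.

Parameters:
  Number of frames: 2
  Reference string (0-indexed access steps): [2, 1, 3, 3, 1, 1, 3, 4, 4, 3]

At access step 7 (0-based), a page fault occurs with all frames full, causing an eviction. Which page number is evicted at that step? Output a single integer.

Step 0: ref 2 -> FAULT, frames=[2,-]
Step 1: ref 1 -> FAULT, frames=[2,1]
Step 2: ref 3 -> FAULT, evict 2, frames=[3,1]
Step 3: ref 3 -> HIT, frames=[3,1]
Step 4: ref 1 -> HIT, frames=[3,1]
Step 5: ref 1 -> HIT, frames=[3,1]
Step 6: ref 3 -> HIT, frames=[3,1]
Step 7: ref 4 -> FAULT, evict 1, frames=[3,4]
At step 7: evicted page 1

Answer: 1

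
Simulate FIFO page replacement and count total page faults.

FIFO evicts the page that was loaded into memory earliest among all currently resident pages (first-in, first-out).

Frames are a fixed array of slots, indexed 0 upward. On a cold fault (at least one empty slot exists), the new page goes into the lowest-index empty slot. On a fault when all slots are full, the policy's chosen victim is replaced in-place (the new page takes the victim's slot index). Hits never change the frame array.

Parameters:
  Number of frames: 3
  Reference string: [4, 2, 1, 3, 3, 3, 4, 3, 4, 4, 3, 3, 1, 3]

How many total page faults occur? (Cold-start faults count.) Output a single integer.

Answer: 5

Derivation:
Step 0: ref 4 → FAULT, frames=[4,-,-]
Step 1: ref 2 → FAULT, frames=[4,2,-]
Step 2: ref 1 → FAULT, frames=[4,2,1]
Step 3: ref 3 → FAULT (evict 4), frames=[3,2,1]
Step 4: ref 3 → HIT, frames=[3,2,1]
Step 5: ref 3 → HIT, frames=[3,2,1]
Step 6: ref 4 → FAULT (evict 2), frames=[3,4,1]
Step 7: ref 3 → HIT, frames=[3,4,1]
Step 8: ref 4 → HIT, frames=[3,4,1]
Step 9: ref 4 → HIT, frames=[3,4,1]
Step 10: ref 3 → HIT, frames=[3,4,1]
Step 11: ref 3 → HIT, frames=[3,4,1]
Step 12: ref 1 → HIT, frames=[3,4,1]
Step 13: ref 3 → HIT, frames=[3,4,1]
Total faults: 5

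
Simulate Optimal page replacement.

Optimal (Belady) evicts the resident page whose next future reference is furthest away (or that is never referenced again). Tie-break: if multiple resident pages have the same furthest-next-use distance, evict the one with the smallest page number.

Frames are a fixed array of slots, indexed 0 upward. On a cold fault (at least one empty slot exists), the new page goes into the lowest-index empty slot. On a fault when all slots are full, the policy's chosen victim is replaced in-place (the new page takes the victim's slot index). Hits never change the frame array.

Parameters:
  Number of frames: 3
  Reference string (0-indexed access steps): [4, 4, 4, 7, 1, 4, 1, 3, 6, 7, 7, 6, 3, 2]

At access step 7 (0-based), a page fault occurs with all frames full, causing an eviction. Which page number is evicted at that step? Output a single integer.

Step 0: ref 4 -> FAULT, frames=[4,-,-]
Step 1: ref 4 -> HIT, frames=[4,-,-]
Step 2: ref 4 -> HIT, frames=[4,-,-]
Step 3: ref 7 -> FAULT, frames=[4,7,-]
Step 4: ref 1 -> FAULT, frames=[4,7,1]
Step 5: ref 4 -> HIT, frames=[4,7,1]
Step 6: ref 1 -> HIT, frames=[4,7,1]
Step 7: ref 3 -> FAULT, evict 1, frames=[4,7,3]
At step 7: evicted page 1

Answer: 1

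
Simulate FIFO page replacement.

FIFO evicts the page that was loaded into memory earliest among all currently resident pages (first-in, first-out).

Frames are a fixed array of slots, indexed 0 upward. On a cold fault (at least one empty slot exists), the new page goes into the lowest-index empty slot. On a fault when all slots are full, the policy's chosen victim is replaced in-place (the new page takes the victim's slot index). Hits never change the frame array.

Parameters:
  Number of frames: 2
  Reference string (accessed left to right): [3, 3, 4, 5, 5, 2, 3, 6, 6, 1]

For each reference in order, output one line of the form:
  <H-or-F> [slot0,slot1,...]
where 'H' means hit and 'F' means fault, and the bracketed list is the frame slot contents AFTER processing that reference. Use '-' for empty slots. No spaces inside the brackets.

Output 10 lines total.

F [3,-]
H [3,-]
F [3,4]
F [5,4]
H [5,4]
F [5,2]
F [3,2]
F [3,6]
H [3,6]
F [1,6]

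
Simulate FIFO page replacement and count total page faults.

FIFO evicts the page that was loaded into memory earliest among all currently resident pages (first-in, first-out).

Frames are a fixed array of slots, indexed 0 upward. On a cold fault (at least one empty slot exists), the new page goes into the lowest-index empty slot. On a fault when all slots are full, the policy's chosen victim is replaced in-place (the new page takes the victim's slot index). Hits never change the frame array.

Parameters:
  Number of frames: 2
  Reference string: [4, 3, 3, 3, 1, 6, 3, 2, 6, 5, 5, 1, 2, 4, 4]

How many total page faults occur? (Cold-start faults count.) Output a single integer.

Step 0: ref 4 → FAULT, frames=[4,-]
Step 1: ref 3 → FAULT, frames=[4,3]
Step 2: ref 3 → HIT, frames=[4,3]
Step 3: ref 3 → HIT, frames=[4,3]
Step 4: ref 1 → FAULT (evict 4), frames=[1,3]
Step 5: ref 6 → FAULT (evict 3), frames=[1,6]
Step 6: ref 3 → FAULT (evict 1), frames=[3,6]
Step 7: ref 2 → FAULT (evict 6), frames=[3,2]
Step 8: ref 6 → FAULT (evict 3), frames=[6,2]
Step 9: ref 5 → FAULT (evict 2), frames=[6,5]
Step 10: ref 5 → HIT, frames=[6,5]
Step 11: ref 1 → FAULT (evict 6), frames=[1,5]
Step 12: ref 2 → FAULT (evict 5), frames=[1,2]
Step 13: ref 4 → FAULT (evict 1), frames=[4,2]
Step 14: ref 4 → HIT, frames=[4,2]
Total faults: 11

Answer: 11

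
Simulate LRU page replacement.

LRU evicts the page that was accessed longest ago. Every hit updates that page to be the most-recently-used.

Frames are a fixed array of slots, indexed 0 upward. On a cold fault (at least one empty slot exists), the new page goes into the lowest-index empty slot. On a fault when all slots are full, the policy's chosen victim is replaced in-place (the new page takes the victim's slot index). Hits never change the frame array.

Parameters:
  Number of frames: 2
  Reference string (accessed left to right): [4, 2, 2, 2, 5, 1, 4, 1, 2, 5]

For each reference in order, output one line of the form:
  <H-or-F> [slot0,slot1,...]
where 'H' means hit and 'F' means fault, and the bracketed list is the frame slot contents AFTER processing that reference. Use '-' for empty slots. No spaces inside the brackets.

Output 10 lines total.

F [4,-]
F [4,2]
H [4,2]
H [4,2]
F [5,2]
F [5,1]
F [4,1]
H [4,1]
F [2,1]
F [2,5]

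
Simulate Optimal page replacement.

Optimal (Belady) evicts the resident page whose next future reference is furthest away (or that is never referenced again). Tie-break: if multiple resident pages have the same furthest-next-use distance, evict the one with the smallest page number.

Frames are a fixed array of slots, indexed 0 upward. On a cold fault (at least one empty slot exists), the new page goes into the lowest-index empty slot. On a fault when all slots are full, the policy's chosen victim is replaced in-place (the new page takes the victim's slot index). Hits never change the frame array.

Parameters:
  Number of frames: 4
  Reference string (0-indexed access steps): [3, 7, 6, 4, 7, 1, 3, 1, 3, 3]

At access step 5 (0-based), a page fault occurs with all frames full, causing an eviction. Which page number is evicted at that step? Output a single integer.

Answer: 4

Derivation:
Step 0: ref 3 -> FAULT, frames=[3,-,-,-]
Step 1: ref 7 -> FAULT, frames=[3,7,-,-]
Step 2: ref 6 -> FAULT, frames=[3,7,6,-]
Step 3: ref 4 -> FAULT, frames=[3,7,6,4]
Step 4: ref 7 -> HIT, frames=[3,7,6,4]
Step 5: ref 1 -> FAULT, evict 4, frames=[3,7,6,1]
At step 5: evicted page 4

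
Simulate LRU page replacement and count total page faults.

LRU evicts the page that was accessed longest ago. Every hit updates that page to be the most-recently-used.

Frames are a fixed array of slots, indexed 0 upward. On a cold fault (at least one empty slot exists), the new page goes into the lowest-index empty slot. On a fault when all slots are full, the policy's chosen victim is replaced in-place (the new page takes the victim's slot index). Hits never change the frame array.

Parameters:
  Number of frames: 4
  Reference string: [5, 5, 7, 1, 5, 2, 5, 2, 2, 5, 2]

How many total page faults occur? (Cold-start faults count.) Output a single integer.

Answer: 4

Derivation:
Step 0: ref 5 → FAULT, frames=[5,-,-,-]
Step 1: ref 5 → HIT, frames=[5,-,-,-]
Step 2: ref 7 → FAULT, frames=[5,7,-,-]
Step 3: ref 1 → FAULT, frames=[5,7,1,-]
Step 4: ref 5 → HIT, frames=[5,7,1,-]
Step 5: ref 2 → FAULT, frames=[5,7,1,2]
Step 6: ref 5 → HIT, frames=[5,7,1,2]
Step 7: ref 2 → HIT, frames=[5,7,1,2]
Step 8: ref 2 → HIT, frames=[5,7,1,2]
Step 9: ref 5 → HIT, frames=[5,7,1,2]
Step 10: ref 2 → HIT, frames=[5,7,1,2]
Total faults: 4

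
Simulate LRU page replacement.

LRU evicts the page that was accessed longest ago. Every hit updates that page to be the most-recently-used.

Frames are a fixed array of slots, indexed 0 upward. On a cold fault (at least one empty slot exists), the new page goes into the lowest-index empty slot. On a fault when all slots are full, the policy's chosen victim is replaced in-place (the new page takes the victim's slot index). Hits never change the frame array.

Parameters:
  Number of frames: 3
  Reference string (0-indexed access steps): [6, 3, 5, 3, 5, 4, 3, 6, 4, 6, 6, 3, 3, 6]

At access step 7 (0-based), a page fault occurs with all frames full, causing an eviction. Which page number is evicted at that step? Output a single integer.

Step 0: ref 6 -> FAULT, frames=[6,-,-]
Step 1: ref 3 -> FAULT, frames=[6,3,-]
Step 2: ref 5 -> FAULT, frames=[6,3,5]
Step 3: ref 3 -> HIT, frames=[6,3,5]
Step 4: ref 5 -> HIT, frames=[6,3,5]
Step 5: ref 4 -> FAULT, evict 6, frames=[4,3,5]
Step 6: ref 3 -> HIT, frames=[4,3,5]
Step 7: ref 6 -> FAULT, evict 5, frames=[4,3,6]
At step 7: evicted page 5

Answer: 5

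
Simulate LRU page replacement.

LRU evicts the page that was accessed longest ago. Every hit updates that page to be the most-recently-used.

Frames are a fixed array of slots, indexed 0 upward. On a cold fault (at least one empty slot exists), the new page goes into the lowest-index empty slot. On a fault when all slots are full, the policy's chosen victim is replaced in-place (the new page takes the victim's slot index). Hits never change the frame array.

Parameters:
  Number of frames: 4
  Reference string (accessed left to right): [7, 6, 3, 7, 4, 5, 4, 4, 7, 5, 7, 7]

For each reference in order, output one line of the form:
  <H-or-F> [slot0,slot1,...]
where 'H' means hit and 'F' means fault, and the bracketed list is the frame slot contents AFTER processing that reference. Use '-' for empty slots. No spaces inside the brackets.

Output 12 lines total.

F [7,-,-,-]
F [7,6,-,-]
F [7,6,3,-]
H [7,6,3,-]
F [7,6,3,4]
F [7,5,3,4]
H [7,5,3,4]
H [7,5,3,4]
H [7,5,3,4]
H [7,5,3,4]
H [7,5,3,4]
H [7,5,3,4]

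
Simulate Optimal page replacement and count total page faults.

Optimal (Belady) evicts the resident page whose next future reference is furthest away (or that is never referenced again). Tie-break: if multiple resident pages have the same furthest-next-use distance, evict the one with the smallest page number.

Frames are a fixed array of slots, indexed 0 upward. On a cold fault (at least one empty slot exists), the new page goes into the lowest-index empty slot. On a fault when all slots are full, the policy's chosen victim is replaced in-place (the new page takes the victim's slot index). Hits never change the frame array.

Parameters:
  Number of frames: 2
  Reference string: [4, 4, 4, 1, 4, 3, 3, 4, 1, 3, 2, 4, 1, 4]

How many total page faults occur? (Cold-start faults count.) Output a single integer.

Answer: 6

Derivation:
Step 0: ref 4 → FAULT, frames=[4,-]
Step 1: ref 4 → HIT, frames=[4,-]
Step 2: ref 4 → HIT, frames=[4,-]
Step 3: ref 1 → FAULT, frames=[4,1]
Step 4: ref 4 → HIT, frames=[4,1]
Step 5: ref 3 → FAULT (evict 1), frames=[4,3]
Step 6: ref 3 → HIT, frames=[4,3]
Step 7: ref 4 → HIT, frames=[4,3]
Step 8: ref 1 → FAULT (evict 4), frames=[1,3]
Step 9: ref 3 → HIT, frames=[1,3]
Step 10: ref 2 → FAULT (evict 3), frames=[1,2]
Step 11: ref 4 → FAULT (evict 2), frames=[1,4]
Step 12: ref 1 → HIT, frames=[1,4]
Step 13: ref 4 → HIT, frames=[1,4]
Total faults: 6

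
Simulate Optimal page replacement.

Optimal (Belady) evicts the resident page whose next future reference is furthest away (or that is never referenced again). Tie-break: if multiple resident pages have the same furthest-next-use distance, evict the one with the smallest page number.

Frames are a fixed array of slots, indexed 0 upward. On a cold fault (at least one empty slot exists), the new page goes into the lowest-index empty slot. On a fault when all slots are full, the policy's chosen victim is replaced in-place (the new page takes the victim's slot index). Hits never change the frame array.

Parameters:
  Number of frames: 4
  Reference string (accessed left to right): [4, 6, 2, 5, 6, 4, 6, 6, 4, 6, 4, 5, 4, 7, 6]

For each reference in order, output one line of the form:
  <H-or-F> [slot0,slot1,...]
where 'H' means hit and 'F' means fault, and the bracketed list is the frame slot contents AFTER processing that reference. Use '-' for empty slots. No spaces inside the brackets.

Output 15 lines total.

F [4,-,-,-]
F [4,6,-,-]
F [4,6,2,-]
F [4,6,2,5]
H [4,6,2,5]
H [4,6,2,5]
H [4,6,2,5]
H [4,6,2,5]
H [4,6,2,5]
H [4,6,2,5]
H [4,6,2,5]
H [4,6,2,5]
H [4,6,2,5]
F [4,6,7,5]
H [4,6,7,5]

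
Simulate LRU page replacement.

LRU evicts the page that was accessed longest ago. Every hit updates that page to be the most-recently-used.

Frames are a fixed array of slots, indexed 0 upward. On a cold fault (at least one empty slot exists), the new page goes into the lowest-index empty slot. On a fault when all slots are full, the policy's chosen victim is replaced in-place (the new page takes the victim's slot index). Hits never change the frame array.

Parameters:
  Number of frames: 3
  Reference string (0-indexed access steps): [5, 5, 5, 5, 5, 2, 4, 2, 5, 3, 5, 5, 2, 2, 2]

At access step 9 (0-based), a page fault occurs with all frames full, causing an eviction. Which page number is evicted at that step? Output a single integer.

Step 0: ref 5 -> FAULT, frames=[5,-,-]
Step 1: ref 5 -> HIT, frames=[5,-,-]
Step 2: ref 5 -> HIT, frames=[5,-,-]
Step 3: ref 5 -> HIT, frames=[5,-,-]
Step 4: ref 5 -> HIT, frames=[5,-,-]
Step 5: ref 2 -> FAULT, frames=[5,2,-]
Step 6: ref 4 -> FAULT, frames=[5,2,4]
Step 7: ref 2 -> HIT, frames=[5,2,4]
Step 8: ref 5 -> HIT, frames=[5,2,4]
Step 9: ref 3 -> FAULT, evict 4, frames=[5,2,3]
At step 9: evicted page 4

Answer: 4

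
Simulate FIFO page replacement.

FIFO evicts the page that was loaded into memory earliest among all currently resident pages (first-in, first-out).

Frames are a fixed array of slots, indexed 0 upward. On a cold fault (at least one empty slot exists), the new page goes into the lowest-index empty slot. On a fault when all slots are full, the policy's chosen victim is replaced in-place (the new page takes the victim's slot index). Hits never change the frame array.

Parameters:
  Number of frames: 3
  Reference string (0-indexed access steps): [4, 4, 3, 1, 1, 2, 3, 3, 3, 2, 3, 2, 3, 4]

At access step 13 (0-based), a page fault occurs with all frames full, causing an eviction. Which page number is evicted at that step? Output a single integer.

Answer: 3

Derivation:
Step 0: ref 4 -> FAULT, frames=[4,-,-]
Step 1: ref 4 -> HIT, frames=[4,-,-]
Step 2: ref 3 -> FAULT, frames=[4,3,-]
Step 3: ref 1 -> FAULT, frames=[4,3,1]
Step 4: ref 1 -> HIT, frames=[4,3,1]
Step 5: ref 2 -> FAULT, evict 4, frames=[2,3,1]
Step 6: ref 3 -> HIT, frames=[2,3,1]
Step 7: ref 3 -> HIT, frames=[2,3,1]
Step 8: ref 3 -> HIT, frames=[2,3,1]
Step 9: ref 2 -> HIT, frames=[2,3,1]
Step 10: ref 3 -> HIT, frames=[2,3,1]
Step 11: ref 2 -> HIT, frames=[2,3,1]
Step 12: ref 3 -> HIT, frames=[2,3,1]
Step 13: ref 4 -> FAULT, evict 3, frames=[2,4,1]
At step 13: evicted page 3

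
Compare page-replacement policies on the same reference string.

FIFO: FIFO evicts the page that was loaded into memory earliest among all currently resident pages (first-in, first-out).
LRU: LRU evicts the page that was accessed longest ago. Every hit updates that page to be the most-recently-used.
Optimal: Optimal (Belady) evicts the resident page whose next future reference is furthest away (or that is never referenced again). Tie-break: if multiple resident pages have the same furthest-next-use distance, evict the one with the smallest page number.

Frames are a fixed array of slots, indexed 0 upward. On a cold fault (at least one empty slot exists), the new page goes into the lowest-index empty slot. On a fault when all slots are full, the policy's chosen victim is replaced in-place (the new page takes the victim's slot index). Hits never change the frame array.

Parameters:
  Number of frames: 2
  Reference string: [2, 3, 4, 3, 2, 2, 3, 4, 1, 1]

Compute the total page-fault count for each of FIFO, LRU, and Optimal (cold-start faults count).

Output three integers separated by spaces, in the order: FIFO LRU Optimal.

Answer: 7 6 6

Derivation:
--- FIFO ---
  step 0: ref 2 -> FAULT, frames=[2,-] (faults so far: 1)
  step 1: ref 3 -> FAULT, frames=[2,3] (faults so far: 2)
  step 2: ref 4 -> FAULT, evict 2, frames=[4,3] (faults so far: 3)
  step 3: ref 3 -> HIT, frames=[4,3] (faults so far: 3)
  step 4: ref 2 -> FAULT, evict 3, frames=[4,2] (faults so far: 4)
  step 5: ref 2 -> HIT, frames=[4,2] (faults so far: 4)
  step 6: ref 3 -> FAULT, evict 4, frames=[3,2] (faults so far: 5)
  step 7: ref 4 -> FAULT, evict 2, frames=[3,4] (faults so far: 6)
  step 8: ref 1 -> FAULT, evict 3, frames=[1,4] (faults so far: 7)
  step 9: ref 1 -> HIT, frames=[1,4] (faults so far: 7)
  FIFO total faults: 7
--- LRU ---
  step 0: ref 2 -> FAULT, frames=[2,-] (faults so far: 1)
  step 1: ref 3 -> FAULT, frames=[2,3] (faults so far: 2)
  step 2: ref 4 -> FAULT, evict 2, frames=[4,3] (faults so far: 3)
  step 3: ref 3 -> HIT, frames=[4,3] (faults so far: 3)
  step 4: ref 2 -> FAULT, evict 4, frames=[2,3] (faults so far: 4)
  step 5: ref 2 -> HIT, frames=[2,3] (faults so far: 4)
  step 6: ref 3 -> HIT, frames=[2,3] (faults so far: 4)
  step 7: ref 4 -> FAULT, evict 2, frames=[4,3] (faults so far: 5)
  step 8: ref 1 -> FAULT, evict 3, frames=[4,1] (faults so far: 6)
  step 9: ref 1 -> HIT, frames=[4,1] (faults so far: 6)
  LRU total faults: 6
--- Optimal ---
  step 0: ref 2 -> FAULT, frames=[2,-] (faults so far: 1)
  step 1: ref 3 -> FAULT, frames=[2,3] (faults so far: 2)
  step 2: ref 4 -> FAULT, evict 2, frames=[4,3] (faults so far: 3)
  step 3: ref 3 -> HIT, frames=[4,3] (faults so far: 3)
  step 4: ref 2 -> FAULT, evict 4, frames=[2,3] (faults so far: 4)
  step 5: ref 2 -> HIT, frames=[2,3] (faults so far: 4)
  step 6: ref 3 -> HIT, frames=[2,3] (faults so far: 4)
  step 7: ref 4 -> FAULT, evict 2, frames=[4,3] (faults so far: 5)
  step 8: ref 1 -> FAULT, evict 3, frames=[4,1] (faults so far: 6)
  step 9: ref 1 -> HIT, frames=[4,1] (faults so far: 6)
  Optimal total faults: 6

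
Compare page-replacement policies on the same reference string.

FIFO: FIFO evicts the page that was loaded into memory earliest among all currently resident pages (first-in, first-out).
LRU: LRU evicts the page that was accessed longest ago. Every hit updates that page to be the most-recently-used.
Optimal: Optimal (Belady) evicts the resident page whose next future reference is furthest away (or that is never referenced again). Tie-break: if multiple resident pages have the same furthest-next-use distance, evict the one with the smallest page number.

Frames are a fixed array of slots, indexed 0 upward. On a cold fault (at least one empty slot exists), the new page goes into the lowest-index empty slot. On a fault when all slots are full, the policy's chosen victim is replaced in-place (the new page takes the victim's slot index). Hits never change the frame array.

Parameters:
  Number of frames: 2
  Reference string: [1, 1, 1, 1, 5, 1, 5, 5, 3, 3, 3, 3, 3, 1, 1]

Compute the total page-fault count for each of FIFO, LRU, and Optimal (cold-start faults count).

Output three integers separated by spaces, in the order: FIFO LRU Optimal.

Answer: 4 4 3

Derivation:
--- FIFO ---
  step 0: ref 1 -> FAULT, frames=[1,-] (faults so far: 1)
  step 1: ref 1 -> HIT, frames=[1,-] (faults so far: 1)
  step 2: ref 1 -> HIT, frames=[1,-] (faults so far: 1)
  step 3: ref 1 -> HIT, frames=[1,-] (faults so far: 1)
  step 4: ref 5 -> FAULT, frames=[1,5] (faults so far: 2)
  step 5: ref 1 -> HIT, frames=[1,5] (faults so far: 2)
  step 6: ref 5 -> HIT, frames=[1,5] (faults so far: 2)
  step 7: ref 5 -> HIT, frames=[1,5] (faults so far: 2)
  step 8: ref 3 -> FAULT, evict 1, frames=[3,5] (faults so far: 3)
  step 9: ref 3 -> HIT, frames=[3,5] (faults so far: 3)
  step 10: ref 3 -> HIT, frames=[3,5] (faults so far: 3)
  step 11: ref 3 -> HIT, frames=[3,5] (faults so far: 3)
  step 12: ref 3 -> HIT, frames=[3,5] (faults so far: 3)
  step 13: ref 1 -> FAULT, evict 5, frames=[3,1] (faults so far: 4)
  step 14: ref 1 -> HIT, frames=[3,1] (faults so far: 4)
  FIFO total faults: 4
--- LRU ---
  step 0: ref 1 -> FAULT, frames=[1,-] (faults so far: 1)
  step 1: ref 1 -> HIT, frames=[1,-] (faults so far: 1)
  step 2: ref 1 -> HIT, frames=[1,-] (faults so far: 1)
  step 3: ref 1 -> HIT, frames=[1,-] (faults so far: 1)
  step 4: ref 5 -> FAULT, frames=[1,5] (faults so far: 2)
  step 5: ref 1 -> HIT, frames=[1,5] (faults so far: 2)
  step 6: ref 5 -> HIT, frames=[1,5] (faults so far: 2)
  step 7: ref 5 -> HIT, frames=[1,5] (faults so far: 2)
  step 8: ref 3 -> FAULT, evict 1, frames=[3,5] (faults so far: 3)
  step 9: ref 3 -> HIT, frames=[3,5] (faults so far: 3)
  step 10: ref 3 -> HIT, frames=[3,5] (faults so far: 3)
  step 11: ref 3 -> HIT, frames=[3,5] (faults so far: 3)
  step 12: ref 3 -> HIT, frames=[3,5] (faults so far: 3)
  step 13: ref 1 -> FAULT, evict 5, frames=[3,1] (faults so far: 4)
  step 14: ref 1 -> HIT, frames=[3,1] (faults so far: 4)
  LRU total faults: 4
--- Optimal ---
  step 0: ref 1 -> FAULT, frames=[1,-] (faults so far: 1)
  step 1: ref 1 -> HIT, frames=[1,-] (faults so far: 1)
  step 2: ref 1 -> HIT, frames=[1,-] (faults so far: 1)
  step 3: ref 1 -> HIT, frames=[1,-] (faults so far: 1)
  step 4: ref 5 -> FAULT, frames=[1,5] (faults so far: 2)
  step 5: ref 1 -> HIT, frames=[1,5] (faults so far: 2)
  step 6: ref 5 -> HIT, frames=[1,5] (faults so far: 2)
  step 7: ref 5 -> HIT, frames=[1,5] (faults so far: 2)
  step 8: ref 3 -> FAULT, evict 5, frames=[1,3] (faults so far: 3)
  step 9: ref 3 -> HIT, frames=[1,3] (faults so far: 3)
  step 10: ref 3 -> HIT, frames=[1,3] (faults so far: 3)
  step 11: ref 3 -> HIT, frames=[1,3] (faults so far: 3)
  step 12: ref 3 -> HIT, frames=[1,3] (faults so far: 3)
  step 13: ref 1 -> HIT, frames=[1,3] (faults so far: 3)
  step 14: ref 1 -> HIT, frames=[1,3] (faults so far: 3)
  Optimal total faults: 3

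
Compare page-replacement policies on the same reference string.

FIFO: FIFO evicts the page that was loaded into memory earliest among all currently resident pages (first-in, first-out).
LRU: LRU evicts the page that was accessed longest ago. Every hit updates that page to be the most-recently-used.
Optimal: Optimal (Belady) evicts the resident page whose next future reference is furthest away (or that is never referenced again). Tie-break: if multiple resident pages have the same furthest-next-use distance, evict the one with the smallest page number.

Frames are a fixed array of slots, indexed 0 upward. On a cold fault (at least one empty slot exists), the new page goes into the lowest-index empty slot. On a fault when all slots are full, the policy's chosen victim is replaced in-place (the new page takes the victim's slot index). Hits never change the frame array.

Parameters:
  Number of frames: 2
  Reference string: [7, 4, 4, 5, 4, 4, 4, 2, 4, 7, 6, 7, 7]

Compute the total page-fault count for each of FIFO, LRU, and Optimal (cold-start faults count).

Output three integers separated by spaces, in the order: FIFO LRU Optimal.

Answer: 7 6 6

Derivation:
--- FIFO ---
  step 0: ref 7 -> FAULT, frames=[7,-] (faults so far: 1)
  step 1: ref 4 -> FAULT, frames=[7,4] (faults so far: 2)
  step 2: ref 4 -> HIT, frames=[7,4] (faults so far: 2)
  step 3: ref 5 -> FAULT, evict 7, frames=[5,4] (faults so far: 3)
  step 4: ref 4 -> HIT, frames=[5,4] (faults so far: 3)
  step 5: ref 4 -> HIT, frames=[5,4] (faults so far: 3)
  step 6: ref 4 -> HIT, frames=[5,4] (faults so far: 3)
  step 7: ref 2 -> FAULT, evict 4, frames=[5,2] (faults so far: 4)
  step 8: ref 4 -> FAULT, evict 5, frames=[4,2] (faults so far: 5)
  step 9: ref 7 -> FAULT, evict 2, frames=[4,7] (faults so far: 6)
  step 10: ref 6 -> FAULT, evict 4, frames=[6,7] (faults so far: 7)
  step 11: ref 7 -> HIT, frames=[6,7] (faults so far: 7)
  step 12: ref 7 -> HIT, frames=[6,7] (faults so far: 7)
  FIFO total faults: 7
--- LRU ---
  step 0: ref 7 -> FAULT, frames=[7,-] (faults so far: 1)
  step 1: ref 4 -> FAULT, frames=[7,4] (faults so far: 2)
  step 2: ref 4 -> HIT, frames=[7,4] (faults so far: 2)
  step 3: ref 5 -> FAULT, evict 7, frames=[5,4] (faults so far: 3)
  step 4: ref 4 -> HIT, frames=[5,4] (faults so far: 3)
  step 5: ref 4 -> HIT, frames=[5,4] (faults so far: 3)
  step 6: ref 4 -> HIT, frames=[5,4] (faults so far: 3)
  step 7: ref 2 -> FAULT, evict 5, frames=[2,4] (faults so far: 4)
  step 8: ref 4 -> HIT, frames=[2,4] (faults so far: 4)
  step 9: ref 7 -> FAULT, evict 2, frames=[7,4] (faults so far: 5)
  step 10: ref 6 -> FAULT, evict 4, frames=[7,6] (faults so far: 6)
  step 11: ref 7 -> HIT, frames=[7,6] (faults so far: 6)
  step 12: ref 7 -> HIT, frames=[7,6] (faults so far: 6)
  LRU total faults: 6
--- Optimal ---
  step 0: ref 7 -> FAULT, frames=[7,-] (faults so far: 1)
  step 1: ref 4 -> FAULT, frames=[7,4] (faults so far: 2)
  step 2: ref 4 -> HIT, frames=[7,4] (faults so far: 2)
  step 3: ref 5 -> FAULT, evict 7, frames=[5,4] (faults so far: 3)
  step 4: ref 4 -> HIT, frames=[5,4] (faults so far: 3)
  step 5: ref 4 -> HIT, frames=[5,4] (faults so far: 3)
  step 6: ref 4 -> HIT, frames=[5,4] (faults so far: 3)
  step 7: ref 2 -> FAULT, evict 5, frames=[2,4] (faults so far: 4)
  step 8: ref 4 -> HIT, frames=[2,4] (faults so far: 4)
  step 9: ref 7 -> FAULT, evict 2, frames=[7,4] (faults so far: 5)
  step 10: ref 6 -> FAULT, evict 4, frames=[7,6] (faults so far: 6)
  step 11: ref 7 -> HIT, frames=[7,6] (faults so far: 6)
  step 12: ref 7 -> HIT, frames=[7,6] (faults so far: 6)
  Optimal total faults: 6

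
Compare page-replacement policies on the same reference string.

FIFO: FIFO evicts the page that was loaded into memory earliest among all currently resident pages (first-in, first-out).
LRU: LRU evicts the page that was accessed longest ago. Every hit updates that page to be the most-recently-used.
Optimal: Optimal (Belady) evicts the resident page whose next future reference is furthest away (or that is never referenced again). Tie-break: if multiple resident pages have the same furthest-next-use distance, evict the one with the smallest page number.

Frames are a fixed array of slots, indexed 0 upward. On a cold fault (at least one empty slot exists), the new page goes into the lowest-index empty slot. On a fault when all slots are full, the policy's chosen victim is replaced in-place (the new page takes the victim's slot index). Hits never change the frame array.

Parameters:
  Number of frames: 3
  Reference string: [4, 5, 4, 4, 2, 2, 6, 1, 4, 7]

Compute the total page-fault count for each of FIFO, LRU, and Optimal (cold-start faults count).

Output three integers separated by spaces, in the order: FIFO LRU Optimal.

--- FIFO ---
  step 0: ref 4 -> FAULT, frames=[4,-,-] (faults so far: 1)
  step 1: ref 5 -> FAULT, frames=[4,5,-] (faults so far: 2)
  step 2: ref 4 -> HIT, frames=[4,5,-] (faults so far: 2)
  step 3: ref 4 -> HIT, frames=[4,5,-] (faults so far: 2)
  step 4: ref 2 -> FAULT, frames=[4,5,2] (faults so far: 3)
  step 5: ref 2 -> HIT, frames=[4,5,2] (faults so far: 3)
  step 6: ref 6 -> FAULT, evict 4, frames=[6,5,2] (faults so far: 4)
  step 7: ref 1 -> FAULT, evict 5, frames=[6,1,2] (faults so far: 5)
  step 8: ref 4 -> FAULT, evict 2, frames=[6,1,4] (faults so far: 6)
  step 9: ref 7 -> FAULT, evict 6, frames=[7,1,4] (faults so far: 7)
  FIFO total faults: 7
--- LRU ---
  step 0: ref 4 -> FAULT, frames=[4,-,-] (faults so far: 1)
  step 1: ref 5 -> FAULT, frames=[4,5,-] (faults so far: 2)
  step 2: ref 4 -> HIT, frames=[4,5,-] (faults so far: 2)
  step 3: ref 4 -> HIT, frames=[4,5,-] (faults so far: 2)
  step 4: ref 2 -> FAULT, frames=[4,5,2] (faults so far: 3)
  step 5: ref 2 -> HIT, frames=[4,5,2] (faults so far: 3)
  step 6: ref 6 -> FAULT, evict 5, frames=[4,6,2] (faults so far: 4)
  step 7: ref 1 -> FAULT, evict 4, frames=[1,6,2] (faults so far: 5)
  step 8: ref 4 -> FAULT, evict 2, frames=[1,6,4] (faults so far: 6)
  step 9: ref 7 -> FAULT, evict 6, frames=[1,7,4] (faults so far: 7)
  LRU total faults: 7
--- Optimal ---
  step 0: ref 4 -> FAULT, frames=[4,-,-] (faults so far: 1)
  step 1: ref 5 -> FAULT, frames=[4,5,-] (faults so far: 2)
  step 2: ref 4 -> HIT, frames=[4,5,-] (faults so far: 2)
  step 3: ref 4 -> HIT, frames=[4,5,-] (faults so far: 2)
  step 4: ref 2 -> FAULT, frames=[4,5,2] (faults so far: 3)
  step 5: ref 2 -> HIT, frames=[4,5,2] (faults so far: 3)
  step 6: ref 6 -> FAULT, evict 2, frames=[4,5,6] (faults so far: 4)
  step 7: ref 1 -> FAULT, evict 5, frames=[4,1,6] (faults so far: 5)
  step 8: ref 4 -> HIT, frames=[4,1,6] (faults so far: 5)
  step 9: ref 7 -> FAULT, evict 1, frames=[4,7,6] (faults so far: 6)
  Optimal total faults: 6

Answer: 7 7 6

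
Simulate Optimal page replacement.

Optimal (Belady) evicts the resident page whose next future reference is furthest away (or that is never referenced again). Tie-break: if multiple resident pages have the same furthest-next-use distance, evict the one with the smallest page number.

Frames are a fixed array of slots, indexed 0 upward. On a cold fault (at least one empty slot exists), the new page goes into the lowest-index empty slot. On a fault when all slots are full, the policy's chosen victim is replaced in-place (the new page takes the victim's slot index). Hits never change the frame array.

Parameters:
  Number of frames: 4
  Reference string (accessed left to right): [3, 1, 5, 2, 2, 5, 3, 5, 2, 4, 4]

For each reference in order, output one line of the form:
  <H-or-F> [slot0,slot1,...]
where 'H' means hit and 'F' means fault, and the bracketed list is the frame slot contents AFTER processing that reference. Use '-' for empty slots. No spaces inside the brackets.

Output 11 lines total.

F [3,-,-,-]
F [3,1,-,-]
F [3,1,5,-]
F [3,1,5,2]
H [3,1,5,2]
H [3,1,5,2]
H [3,1,5,2]
H [3,1,5,2]
H [3,1,5,2]
F [3,4,5,2]
H [3,4,5,2]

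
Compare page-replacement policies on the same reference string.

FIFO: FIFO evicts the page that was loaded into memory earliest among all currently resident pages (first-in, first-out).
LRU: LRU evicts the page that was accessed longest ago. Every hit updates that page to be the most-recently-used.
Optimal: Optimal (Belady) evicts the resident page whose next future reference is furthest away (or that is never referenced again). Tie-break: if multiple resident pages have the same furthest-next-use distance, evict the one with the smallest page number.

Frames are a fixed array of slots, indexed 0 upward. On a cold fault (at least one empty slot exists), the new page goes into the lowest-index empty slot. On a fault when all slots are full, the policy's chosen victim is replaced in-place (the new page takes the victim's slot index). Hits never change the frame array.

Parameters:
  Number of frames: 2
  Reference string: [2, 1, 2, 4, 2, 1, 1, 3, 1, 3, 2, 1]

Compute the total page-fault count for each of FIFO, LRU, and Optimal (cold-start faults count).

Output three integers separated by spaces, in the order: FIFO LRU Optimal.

--- FIFO ---
  step 0: ref 2 -> FAULT, frames=[2,-] (faults so far: 1)
  step 1: ref 1 -> FAULT, frames=[2,1] (faults so far: 2)
  step 2: ref 2 -> HIT, frames=[2,1] (faults so far: 2)
  step 3: ref 4 -> FAULT, evict 2, frames=[4,1] (faults so far: 3)
  step 4: ref 2 -> FAULT, evict 1, frames=[4,2] (faults so far: 4)
  step 5: ref 1 -> FAULT, evict 4, frames=[1,2] (faults so far: 5)
  step 6: ref 1 -> HIT, frames=[1,2] (faults so far: 5)
  step 7: ref 3 -> FAULT, evict 2, frames=[1,3] (faults so far: 6)
  step 8: ref 1 -> HIT, frames=[1,3] (faults so far: 6)
  step 9: ref 3 -> HIT, frames=[1,3] (faults so far: 6)
  step 10: ref 2 -> FAULT, evict 1, frames=[2,3] (faults so far: 7)
  step 11: ref 1 -> FAULT, evict 3, frames=[2,1] (faults so far: 8)
  FIFO total faults: 8
--- LRU ---
  step 0: ref 2 -> FAULT, frames=[2,-] (faults so far: 1)
  step 1: ref 1 -> FAULT, frames=[2,1] (faults so far: 2)
  step 2: ref 2 -> HIT, frames=[2,1] (faults so far: 2)
  step 3: ref 4 -> FAULT, evict 1, frames=[2,4] (faults so far: 3)
  step 4: ref 2 -> HIT, frames=[2,4] (faults so far: 3)
  step 5: ref 1 -> FAULT, evict 4, frames=[2,1] (faults so far: 4)
  step 6: ref 1 -> HIT, frames=[2,1] (faults so far: 4)
  step 7: ref 3 -> FAULT, evict 2, frames=[3,1] (faults so far: 5)
  step 8: ref 1 -> HIT, frames=[3,1] (faults so far: 5)
  step 9: ref 3 -> HIT, frames=[3,1] (faults so far: 5)
  step 10: ref 2 -> FAULT, evict 1, frames=[3,2] (faults so far: 6)
  step 11: ref 1 -> FAULT, evict 3, frames=[1,2] (faults so far: 7)
  LRU total faults: 7
--- Optimal ---
  step 0: ref 2 -> FAULT, frames=[2,-] (faults so far: 1)
  step 1: ref 1 -> FAULT, frames=[2,1] (faults so far: 2)
  step 2: ref 2 -> HIT, frames=[2,1] (faults so far: 2)
  step 3: ref 4 -> FAULT, evict 1, frames=[2,4] (faults so far: 3)
  step 4: ref 2 -> HIT, frames=[2,4] (faults so far: 3)
  step 5: ref 1 -> FAULT, evict 4, frames=[2,1] (faults so far: 4)
  step 6: ref 1 -> HIT, frames=[2,1] (faults so far: 4)
  step 7: ref 3 -> FAULT, evict 2, frames=[3,1] (faults so far: 5)
  step 8: ref 1 -> HIT, frames=[3,1] (faults so far: 5)
  step 9: ref 3 -> HIT, frames=[3,1] (faults so far: 5)
  step 10: ref 2 -> FAULT, evict 3, frames=[2,1] (faults so far: 6)
  step 11: ref 1 -> HIT, frames=[2,1] (faults so far: 6)
  Optimal total faults: 6

Answer: 8 7 6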